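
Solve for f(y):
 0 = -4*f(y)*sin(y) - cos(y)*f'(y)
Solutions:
 f(y) = C1*cos(y)^4


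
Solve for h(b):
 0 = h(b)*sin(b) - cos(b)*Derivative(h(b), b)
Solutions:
 h(b) = C1/cos(b)


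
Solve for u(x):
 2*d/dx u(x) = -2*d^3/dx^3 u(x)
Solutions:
 u(x) = C1 + C2*sin(x) + C3*cos(x)


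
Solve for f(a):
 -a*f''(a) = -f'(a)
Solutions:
 f(a) = C1 + C2*a^2


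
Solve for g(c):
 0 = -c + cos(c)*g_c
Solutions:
 g(c) = C1 + Integral(c/cos(c), c)


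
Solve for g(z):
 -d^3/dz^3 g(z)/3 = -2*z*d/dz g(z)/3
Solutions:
 g(z) = C1 + Integral(C2*airyai(2^(1/3)*z) + C3*airybi(2^(1/3)*z), z)


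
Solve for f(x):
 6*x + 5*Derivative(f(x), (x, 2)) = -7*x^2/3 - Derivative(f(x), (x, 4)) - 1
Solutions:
 f(x) = C1 + C2*x + C3*sin(sqrt(5)*x) + C4*cos(sqrt(5)*x) - 7*x^4/180 - x^3/5 - x^2/150


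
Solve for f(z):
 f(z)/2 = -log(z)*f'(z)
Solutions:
 f(z) = C1*exp(-li(z)/2)


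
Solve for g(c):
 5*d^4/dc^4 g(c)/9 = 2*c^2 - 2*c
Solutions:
 g(c) = C1 + C2*c + C3*c^2 + C4*c^3 + c^6/100 - 3*c^5/100


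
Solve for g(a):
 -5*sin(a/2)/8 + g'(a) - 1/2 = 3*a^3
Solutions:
 g(a) = C1 + 3*a^4/4 + a/2 - 5*cos(a/2)/4


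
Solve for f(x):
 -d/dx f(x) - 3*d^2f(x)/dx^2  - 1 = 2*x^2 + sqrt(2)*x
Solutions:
 f(x) = C1 + C2*exp(-x/3) - 2*x^3/3 - sqrt(2)*x^2/2 + 6*x^2 - 37*x + 3*sqrt(2)*x


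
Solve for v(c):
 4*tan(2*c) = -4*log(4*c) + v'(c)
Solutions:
 v(c) = C1 + 4*c*log(c) - 4*c + 8*c*log(2) - 2*log(cos(2*c))


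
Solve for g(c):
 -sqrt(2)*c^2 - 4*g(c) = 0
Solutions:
 g(c) = -sqrt(2)*c^2/4


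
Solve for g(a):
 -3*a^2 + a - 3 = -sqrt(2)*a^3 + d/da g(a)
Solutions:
 g(a) = C1 + sqrt(2)*a^4/4 - a^3 + a^2/2 - 3*a


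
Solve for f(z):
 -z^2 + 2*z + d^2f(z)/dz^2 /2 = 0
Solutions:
 f(z) = C1 + C2*z + z^4/6 - 2*z^3/3


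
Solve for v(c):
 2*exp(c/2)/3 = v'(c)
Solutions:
 v(c) = C1 + 4*exp(c/2)/3


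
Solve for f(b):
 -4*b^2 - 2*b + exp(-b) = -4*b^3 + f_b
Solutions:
 f(b) = C1 + b^4 - 4*b^3/3 - b^2 - exp(-b)


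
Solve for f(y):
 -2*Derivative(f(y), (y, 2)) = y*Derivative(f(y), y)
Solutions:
 f(y) = C1 + C2*erf(y/2)


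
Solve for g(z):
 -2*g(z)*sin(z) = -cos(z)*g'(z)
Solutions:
 g(z) = C1/cos(z)^2


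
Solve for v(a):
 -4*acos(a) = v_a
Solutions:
 v(a) = C1 - 4*a*acos(a) + 4*sqrt(1 - a^2)


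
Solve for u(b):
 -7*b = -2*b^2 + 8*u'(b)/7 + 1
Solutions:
 u(b) = C1 + 7*b^3/12 - 49*b^2/16 - 7*b/8


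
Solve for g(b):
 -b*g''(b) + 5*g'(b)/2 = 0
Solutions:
 g(b) = C1 + C2*b^(7/2)


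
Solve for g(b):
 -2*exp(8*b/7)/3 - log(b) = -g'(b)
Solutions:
 g(b) = C1 + b*log(b) - b + 7*exp(8*b/7)/12


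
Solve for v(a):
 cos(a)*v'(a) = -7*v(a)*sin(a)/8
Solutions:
 v(a) = C1*cos(a)^(7/8)


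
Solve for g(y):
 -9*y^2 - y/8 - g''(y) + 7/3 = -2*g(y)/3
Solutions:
 g(y) = C1*exp(-sqrt(6)*y/3) + C2*exp(sqrt(6)*y/3) + 27*y^2/2 + 3*y/16 + 37


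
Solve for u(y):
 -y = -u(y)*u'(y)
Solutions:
 u(y) = -sqrt(C1 + y^2)
 u(y) = sqrt(C1 + y^2)


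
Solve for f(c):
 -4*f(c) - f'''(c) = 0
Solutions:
 f(c) = C3*exp(-2^(2/3)*c) + (C1*sin(2^(2/3)*sqrt(3)*c/2) + C2*cos(2^(2/3)*sqrt(3)*c/2))*exp(2^(2/3)*c/2)


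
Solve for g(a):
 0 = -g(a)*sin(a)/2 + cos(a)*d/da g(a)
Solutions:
 g(a) = C1/sqrt(cos(a))


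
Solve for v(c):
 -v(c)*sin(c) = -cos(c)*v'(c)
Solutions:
 v(c) = C1/cos(c)


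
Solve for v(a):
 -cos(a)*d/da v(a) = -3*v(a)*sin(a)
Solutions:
 v(a) = C1/cos(a)^3


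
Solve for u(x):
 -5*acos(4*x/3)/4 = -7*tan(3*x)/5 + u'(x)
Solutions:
 u(x) = C1 - 5*x*acos(4*x/3)/4 + 5*sqrt(9 - 16*x^2)/16 - 7*log(cos(3*x))/15


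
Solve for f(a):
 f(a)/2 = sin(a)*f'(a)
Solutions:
 f(a) = C1*(cos(a) - 1)^(1/4)/(cos(a) + 1)^(1/4)


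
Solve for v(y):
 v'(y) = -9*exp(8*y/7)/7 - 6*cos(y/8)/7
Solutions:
 v(y) = C1 - 9*exp(8*y/7)/8 - 48*sin(y/8)/7


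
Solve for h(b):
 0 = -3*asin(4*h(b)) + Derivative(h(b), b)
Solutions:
 Integral(1/asin(4*_y), (_y, h(b))) = C1 + 3*b


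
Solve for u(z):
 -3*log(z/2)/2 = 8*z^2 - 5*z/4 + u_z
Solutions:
 u(z) = C1 - 8*z^3/3 + 5*z^2/8 - 3*z*log(z)/2 + 3*z*log(2)/2 + 3*z/2


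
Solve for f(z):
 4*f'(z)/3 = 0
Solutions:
 f(z) = C1


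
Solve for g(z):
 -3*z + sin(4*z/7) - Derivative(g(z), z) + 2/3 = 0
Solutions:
 g(z) = C1 - 3*z^2/2 + 2*z/3 - 7*cos(4*z/7)/4


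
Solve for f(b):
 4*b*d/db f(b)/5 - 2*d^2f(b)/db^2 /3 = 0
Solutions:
 f(b) = C1 + C2*erfi(sqrt(15)*b/5)


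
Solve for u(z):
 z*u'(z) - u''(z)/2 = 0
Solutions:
 u(z) = C1 + C2*erfi(z)


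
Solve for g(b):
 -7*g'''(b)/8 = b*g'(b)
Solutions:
 g(b) = C1 + Integral(C2*airyai(-2*7^(2/3)*b/7) + C3*airybi(-2*7^(2/3)*b/7), b)


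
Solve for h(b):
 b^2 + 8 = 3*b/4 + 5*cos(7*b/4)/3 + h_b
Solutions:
 h(b) = C1 + b^3/3 - 3*b^2/8 + 8*b - 20*sin(7*b/4)/21


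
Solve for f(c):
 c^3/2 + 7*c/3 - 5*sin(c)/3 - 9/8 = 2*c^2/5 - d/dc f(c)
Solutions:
 f(c) = C1 - c^4/8 + 2*c^3/15 - 7*c^2/6 + 9*c/8 - 5*cos(c)/3


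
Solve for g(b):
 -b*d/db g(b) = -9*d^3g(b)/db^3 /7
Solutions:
 g(b) = C1 + Integral(C2*airyai(21^(1/3)*b/3) + C3*airybi(21^(1/3)*b/3), b)


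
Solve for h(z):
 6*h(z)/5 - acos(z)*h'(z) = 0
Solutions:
 h(z) = C1*exp(6*Integral(1/acos(z), z)/5)


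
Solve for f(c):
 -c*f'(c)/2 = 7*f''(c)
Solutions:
 f(c) = C1 + C2*erf(sqrt(7)*c/14)


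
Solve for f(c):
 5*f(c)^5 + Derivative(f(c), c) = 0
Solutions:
 f(c) = -I*(1/(C1 + 20*c))^(1/4)
 f(c) = I*(1/(C1 + 20*c))^(1/4)
 f(c) = -(1/(C1 + 20*c))^(1/4)
 f(c) = (1/(C1 + 20*c))^(1/4)


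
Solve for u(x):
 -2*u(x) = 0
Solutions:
 u(x) = 0


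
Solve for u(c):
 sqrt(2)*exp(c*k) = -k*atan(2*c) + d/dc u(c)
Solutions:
 u(c) = C1 + k*(c*atan(2*c) - log(4*c^2 + 1)/4) + sqrt(2)*Piecewise((exp(c*k)/k, Ne(k, 0)), (c, True))


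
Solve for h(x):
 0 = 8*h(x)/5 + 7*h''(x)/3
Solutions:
 h(x) = C1*sin(2*sqrt(210)*x/35) + C2*cos(2*sqrt(210)*x/35)


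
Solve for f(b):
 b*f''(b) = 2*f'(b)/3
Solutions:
 f(b) = C1 + C2*b^(5/3)


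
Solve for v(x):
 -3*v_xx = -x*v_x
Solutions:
 v(x) = C1 + C2*erfi(sqrt(6)*x/6)


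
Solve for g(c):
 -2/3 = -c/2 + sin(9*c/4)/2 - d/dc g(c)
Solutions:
 g(c) = C1 - c^2/4 + 2*c/3 - 2*cos(9*c/4)/9


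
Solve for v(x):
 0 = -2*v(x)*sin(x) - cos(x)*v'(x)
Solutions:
 v(x) = C1*cos(x)^2


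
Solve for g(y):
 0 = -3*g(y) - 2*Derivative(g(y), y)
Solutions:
 g(y) = C1*exp(-3*y/2)


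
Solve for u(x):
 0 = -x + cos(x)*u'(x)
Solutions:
 u(x) = C1 + Integral(x/cos(x), x)


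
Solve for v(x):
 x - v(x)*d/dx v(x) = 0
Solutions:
 v(x) = -sqrt(C1 + x^2)
 v(x) = sqrt(C1 + x^2)


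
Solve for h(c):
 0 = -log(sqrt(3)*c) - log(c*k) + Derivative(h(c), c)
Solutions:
 h(c) = C1 + c*(log(k) - 2 + log(3)/2) + 2*c*log(c)


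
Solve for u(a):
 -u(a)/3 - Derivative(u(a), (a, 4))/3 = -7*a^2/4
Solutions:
 u(a) = 21*a^2/4 + (C1*sin(sqrt(2)*a/2) + C2*cos(sqrt(2)*a/2))*exp(-sqrt(2)*a/2) + (C3*sin(sqrt(2)*a/2) + C4*cos(sqrt(2)*a/2))*exp(sqrt(2)*a/2)


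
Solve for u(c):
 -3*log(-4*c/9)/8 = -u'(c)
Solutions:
 u(c) = C1 + 3*c*log(-c)/8 + 3*c*(-2*log(3) - 1 + 2*log(2))/8


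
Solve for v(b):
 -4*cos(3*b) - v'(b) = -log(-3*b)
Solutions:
 v(b) = C1 + b*log(-b) - b + b*log(3) - 4*sin(3*b)/3


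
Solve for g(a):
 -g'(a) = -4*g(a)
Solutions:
 g(a) = C1*exp(4*a)


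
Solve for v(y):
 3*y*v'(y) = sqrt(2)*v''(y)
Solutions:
 v(y) = C1 + C2*erfi(2^(1/4)*sqrt(3)*y/2)


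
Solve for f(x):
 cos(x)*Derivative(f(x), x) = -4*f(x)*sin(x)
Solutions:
 f(x) = C1*cos(x)^4


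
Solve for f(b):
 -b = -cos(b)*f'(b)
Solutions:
 f(b) = C1 + Integral(b/cos(b), b)


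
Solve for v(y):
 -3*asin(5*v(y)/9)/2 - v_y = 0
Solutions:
 Integral(1/asin(5*_y/9), (_y, v(y))) = C1 - 3*y/2


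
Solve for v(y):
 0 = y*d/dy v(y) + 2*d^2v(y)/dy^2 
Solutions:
 v(y) = C1 + C2*erf(y/2)


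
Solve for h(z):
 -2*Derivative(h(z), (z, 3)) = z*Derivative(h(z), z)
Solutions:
 h(z) = C1 + Integral(C2*airyai(-2^(2/3)*z/2) + C3*airybi(-2^(2/3)*z/2), z)


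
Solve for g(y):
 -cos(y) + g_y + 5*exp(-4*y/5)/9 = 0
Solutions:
 g(y) = C1 + sin(y) + 25*exp(-4*y/5)/36


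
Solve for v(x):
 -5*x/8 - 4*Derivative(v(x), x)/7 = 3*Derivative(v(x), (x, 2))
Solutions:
 v(x) = C1 + C2*exp(-4*x/21) - 35*x^2/64 + 735*x/128


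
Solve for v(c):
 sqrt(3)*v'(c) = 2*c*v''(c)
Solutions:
 v(c) = C1 + C2*c^(sqrt(3)/2 + 1)


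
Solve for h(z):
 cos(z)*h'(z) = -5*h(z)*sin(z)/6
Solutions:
 h(z) = C1*cos(z)^(5/6)


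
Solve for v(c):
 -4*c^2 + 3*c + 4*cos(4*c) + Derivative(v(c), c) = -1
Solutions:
 v(c) = C1 + 4*c^3/3 - 3*c^2/2 - c - sin(4*c)


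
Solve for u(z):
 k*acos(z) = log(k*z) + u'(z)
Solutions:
 u(z) = C1 + k*(z*acos(z) - sqrt(1 - z^2)) - z*log(k*z) + z


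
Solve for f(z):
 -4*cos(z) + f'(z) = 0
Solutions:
 f(z) = C1 + 4*sin(z)


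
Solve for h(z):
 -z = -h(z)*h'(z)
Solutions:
 h(z) = -sqrt(C1 + z^2)
 h(z) = sqrt(C1 + z^2)


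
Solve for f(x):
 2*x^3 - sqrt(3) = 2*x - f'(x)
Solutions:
 f(x) = C1 - x^4/2 + x^2 + sqrt(3)*x


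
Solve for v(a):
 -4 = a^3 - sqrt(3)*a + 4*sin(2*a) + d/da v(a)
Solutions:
 v(a) = C1 - a^4/4 + sqrt(3)*a^2/2 - 4*a + 2*cos(2*a)


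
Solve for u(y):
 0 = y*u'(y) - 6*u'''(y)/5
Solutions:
 u(y) = C1 + Integral(C2*airyai(5^(1/3)*6^(2/3)*y/6) + C3*airybi(5^(1/3)*6^(2/3)*y/6), y)


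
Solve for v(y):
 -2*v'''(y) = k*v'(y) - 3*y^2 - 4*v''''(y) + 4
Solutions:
 v(y) = C1 + C2*exp(y*(-(-27*k + sqrt((27*k + 1)^2 - 1) - 1)^(1/3) + 1 - 1/(-27*k + sqrt((27*k + 1)^2 - 1) - 1)^(1/3))/6) + C3*exp(y*((-27*k + sqrt((27*k + 1)^2 - 1) - 1)^(1/3) - sqrt(3)*I*(-27*k + sqrt((27*k + 1)^2 - 1) - 1)^(1/3) + 2 - 4/((-1 + sqrt(3)*I)*(-27*k + sqrt((27*k + 1)^2 - 1) - 1)^(1/3)))/12) + C4*exp(y*((-27*k + sqrt((27*k + 1)^2 - 1) - 1)^(1/3) + sqrt(3)*I*(-27*k + sqrt((27*k + 1)^2 - 1) - 1)^(1/3) + 2 + 4/((1 + sqrt(3)*I)*(-27*k + sqrt((27*k + 1)^2 - 1) - 1)^(1/3)))/12) + y^3/k - 4*y/k - 12*y/k^2


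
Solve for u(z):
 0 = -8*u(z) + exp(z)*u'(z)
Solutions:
 u(z) = C1*exp(-8*exp(-z))


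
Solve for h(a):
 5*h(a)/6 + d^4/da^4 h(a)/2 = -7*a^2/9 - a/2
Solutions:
 h(a) = -14*a^2/15 - 3*a/5 + (C1*sin(sqrt(2)*3^(3/4)*5^(1/4)*a/6) + C2*cos(sqrt(2)*3^(3/4)*5^(1/4)*a/6))*exp(-sqrt(2)*3^(3/4)*5^(1/4)*a/6) + (C3*sin(sqrt(2)*3^(3/4)*5^(1/4)*a/6) + C4*cos(sqrt(2)*3^(3/4)*5^(1/4)*a/6))*exp(sqrt(2)*3^(3/4)*5^(1/4)*a/6)


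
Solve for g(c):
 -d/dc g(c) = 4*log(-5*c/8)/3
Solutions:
 g(c) = C1 - 4*c*log(-c)/3 + c*(-4*log(5)/3 + 4/3 + 4*log(2))


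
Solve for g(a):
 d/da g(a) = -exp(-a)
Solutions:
 g(a) = C1 + exp(-a)


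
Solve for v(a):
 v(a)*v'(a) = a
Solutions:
 v(a) = -sqrt(C1 + a^2)
 v(a) = sqrt(C1 + a^2)


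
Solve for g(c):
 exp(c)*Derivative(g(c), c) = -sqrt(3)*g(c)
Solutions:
 g(c) = C1*exp(sqrt(3)*exp(-c))


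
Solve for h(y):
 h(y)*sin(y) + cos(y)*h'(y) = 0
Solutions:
 h(y) = C1*cos(y)


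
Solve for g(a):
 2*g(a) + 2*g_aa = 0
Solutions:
 g(a) = C1*sin(a) + C2*cos(a)


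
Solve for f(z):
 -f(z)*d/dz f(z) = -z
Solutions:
 f(z) = -sqrt(C1 + z^2)
 f(z) = sqrt(C1 + z^2)


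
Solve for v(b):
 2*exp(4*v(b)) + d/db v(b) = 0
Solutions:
 v(b) = log(-I*(1/(C1 + 8*b))^(1/4))
 v(b) = log(I*(1/(C1 + 8*b))^(1/4))
 v(b) = log(-(1/(C1 + 8*b))^(1/4))
 v(b) = log(1/(C1 + 8*b))/4


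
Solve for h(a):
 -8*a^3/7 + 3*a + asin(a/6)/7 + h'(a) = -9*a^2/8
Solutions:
 h(a) = C1 + 2*a^4/7 - 3*a^3/8 - 3*a^2/2 - a*asin(a/6)/7 - sqrt(36 - a^2)/7


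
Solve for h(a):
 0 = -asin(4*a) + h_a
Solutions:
 h(a) = C1 + a*asin(4*a) + sqrt(1 - 16*a^2)/4


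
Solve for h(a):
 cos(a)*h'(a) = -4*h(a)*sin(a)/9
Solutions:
 h(a) = C1*cos(a)^(4/9)


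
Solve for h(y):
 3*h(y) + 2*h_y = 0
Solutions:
 h(y) = C1*exp(-3*y/2)


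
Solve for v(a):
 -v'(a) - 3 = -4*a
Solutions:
 v(a) = C1 + 2*a^2 - 3*a


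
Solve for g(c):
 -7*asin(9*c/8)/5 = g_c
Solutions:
 g(c) = C1 - 7*c*asin(9*c/8)/5 - 7*sqrt(64 - 81*c^2)/45


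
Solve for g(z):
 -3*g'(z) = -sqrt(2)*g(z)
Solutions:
 g(z) = C1*exp(sqrt(2)*z/3)


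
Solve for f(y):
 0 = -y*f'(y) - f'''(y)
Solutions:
 f(y) = C1 + Integral(C2*airyai(-y) + C3*airybi(-y), y)


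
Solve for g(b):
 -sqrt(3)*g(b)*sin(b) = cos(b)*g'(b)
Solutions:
 g(b) = C1*cos(b)^(sqrt(3))


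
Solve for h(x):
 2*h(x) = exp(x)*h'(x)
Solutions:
 h(x) = C1*exp(-2*exp(-x))


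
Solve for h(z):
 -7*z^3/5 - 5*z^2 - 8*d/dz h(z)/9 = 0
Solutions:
 h(z) = C1 - 63*z^4/160 - 15*z^3/8


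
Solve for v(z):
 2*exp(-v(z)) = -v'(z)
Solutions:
 v(z) = log(C1 - 2*z)


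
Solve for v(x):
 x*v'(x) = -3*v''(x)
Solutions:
 v(x) = C1 + C2*erf(sqrt(6)*x/6)


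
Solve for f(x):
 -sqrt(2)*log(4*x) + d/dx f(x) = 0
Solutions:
 f(x) = C1 + sqrt(2)*x*log(x) - sqrt(2)*x + 2*sqrt(2)*x*log(2)


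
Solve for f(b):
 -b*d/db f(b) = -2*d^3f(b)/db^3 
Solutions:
 f(b) = C1 + Integral(C2*airyai(2^(2/3)*b/2) + C3*airybi(2^(2/3)*b/2), b)


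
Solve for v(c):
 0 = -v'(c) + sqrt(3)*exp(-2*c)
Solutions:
 v(c) = C1 - sqrt(3)*exp(-2*c)/2


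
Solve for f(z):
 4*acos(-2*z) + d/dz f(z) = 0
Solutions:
 f(z) = C1 - 4*z*acos(-2*z) - 2*sqrt(1 - 4*z^2)


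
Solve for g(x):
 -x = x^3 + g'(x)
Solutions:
 g(x) = C1 - x^4/4 - x^2/2


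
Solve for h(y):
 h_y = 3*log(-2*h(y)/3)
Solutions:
 -Integral(1/(log(-_y) - log(3) + log(2)), (_y, h(y)))/3 = C1 - y


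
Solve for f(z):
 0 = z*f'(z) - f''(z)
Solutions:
 f(z) = C1 + C2*erfi(sqrt(2)*z/2)


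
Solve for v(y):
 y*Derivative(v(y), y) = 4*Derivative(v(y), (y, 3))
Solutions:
 v(y) = C1 + Integral(C2*airyai(2^(1/3)*y/2) + C3*airybi(2^(1/3)*y/2), y)


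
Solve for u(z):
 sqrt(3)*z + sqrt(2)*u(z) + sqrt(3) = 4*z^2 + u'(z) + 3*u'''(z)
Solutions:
 u(z) = C1*exp(-2^(1/6)*z*(-2/(9 + sqrt(83))^(1/3) + 2^(2/3)*(9 + sqrt(83))^(1/3))/12)*sin(2^(1/6)*sqrt(3)*z*(2/(9 + sqrt(83))^(1/3) + 2^(2/3)*(9 + sqrt(83))^(1/3))/12) + C2*exp(-2^(1/6)*z*(-2/(9 + sqrt(83))^(1/3) + 2^(2/3)*(9 + sqrt(83))^(1/3))/12)*cos(2^(1/6)*sqrt(3)*z*(2/(9 + sqrt(83))^(1/3) + 2^(2/3)*(9 + sqrt(83))^(1/3))/12) + C3*exp(2^(1/6)*z*(-2/(9 + sqrt(83))^(1/3) + 2^(2/3)*(9 + sqrt(83))^(1/3))/6) + 2*sqrt(2)*z^2 - sqrt(6)*z/2 + 4*z - sqrt(6)/2 - sqrt(3)/2 + 2*sqrt(2)


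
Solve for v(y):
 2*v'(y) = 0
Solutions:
 v(y) = C1


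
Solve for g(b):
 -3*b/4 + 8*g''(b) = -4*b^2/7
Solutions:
 g(b) = C1 + C2*b - b^4/168 + b^3/64


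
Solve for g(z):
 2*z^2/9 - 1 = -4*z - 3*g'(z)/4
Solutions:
 g(z) = C1 - 8*z^3/81 - 8*z^2/3 + 4*z/3


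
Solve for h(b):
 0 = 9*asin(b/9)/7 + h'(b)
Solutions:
 h(b) = C1 - 9*b*asin(b/9)/7 - 9*sqrt(81 - b^2)/7


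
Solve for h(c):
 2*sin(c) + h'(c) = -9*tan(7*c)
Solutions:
 h(c) = C1 + 9*log(cos(7*c))/7 + 2*cos(c)


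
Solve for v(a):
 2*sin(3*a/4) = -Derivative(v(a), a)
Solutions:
 v(a) = C1 + 8*cos(3*a/4)/3


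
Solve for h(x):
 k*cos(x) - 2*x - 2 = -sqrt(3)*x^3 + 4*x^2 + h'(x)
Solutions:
 h(x) = C1 + k*sin(x) + sqrt(3)*x^4/4 - 4*x^3/3 - x^2 - 2*x


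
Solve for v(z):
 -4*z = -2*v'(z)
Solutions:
 v(z) = C1 + z^2


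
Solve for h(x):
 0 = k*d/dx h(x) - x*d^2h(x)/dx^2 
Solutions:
 h(x) = C1 + x^(re(k) + 1)*(C2*sin(log(x)*Abs(im(k))) + C3*cos(log(x)*im(k)))


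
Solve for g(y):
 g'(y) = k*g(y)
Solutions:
 g(y) = C1*exp(k*y)


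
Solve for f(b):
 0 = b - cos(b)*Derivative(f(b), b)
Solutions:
 f(b) = C1 + Integral(b/cos(b), b)


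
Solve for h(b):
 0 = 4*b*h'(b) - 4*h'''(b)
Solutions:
 h(b) = C1 + Integral(C2*airyai(b) + C3*airybi(b), b)


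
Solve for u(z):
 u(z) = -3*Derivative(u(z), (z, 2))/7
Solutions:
 u(z) = C1*sin(sqrt(21)*z/3) + C2*cos(sqrt(21)*z/3)


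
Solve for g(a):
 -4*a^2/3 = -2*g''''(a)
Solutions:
 g(a) = C1 + C2*a + C3*a^2 + C4*a^3 + a^6/540


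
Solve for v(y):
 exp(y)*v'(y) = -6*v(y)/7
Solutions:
 v(y) = C1*exp(6*exp(-y)/7)


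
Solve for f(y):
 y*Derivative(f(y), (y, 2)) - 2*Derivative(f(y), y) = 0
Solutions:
 f(y) = C1 + C2*y^3


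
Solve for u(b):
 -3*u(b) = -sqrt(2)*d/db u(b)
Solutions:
 u(b) = C1*exp(3*sqrt(2)*b/2)


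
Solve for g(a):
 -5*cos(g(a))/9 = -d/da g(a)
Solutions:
 -5*a/9 - log(sin(g(a)) - 1)/2 + log(sin(g(a)) + 1)/2 = C1


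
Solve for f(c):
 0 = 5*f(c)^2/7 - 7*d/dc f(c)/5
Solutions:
 f(c) = -49/(C1 + 25*c)


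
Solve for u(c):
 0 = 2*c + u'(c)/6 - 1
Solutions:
 u(c) = C1 - 6*c^2 + 6*c


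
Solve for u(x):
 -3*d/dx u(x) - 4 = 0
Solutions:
 u(x) = C1 - 4*x/3


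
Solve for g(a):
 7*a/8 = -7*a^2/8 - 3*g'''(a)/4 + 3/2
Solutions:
 g(a) = C1 + C2*a + C3*a^2 - 7*a^5/360 - 7*a^4/144 + a^3/3


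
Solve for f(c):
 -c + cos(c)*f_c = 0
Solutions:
 f(c) = C1 + Integral(c/cos(c), c)


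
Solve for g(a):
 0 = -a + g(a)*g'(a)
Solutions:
 g(a) = -sqrt(C1 + a^2)
 g(a) = sqrt(C1 + a^2)


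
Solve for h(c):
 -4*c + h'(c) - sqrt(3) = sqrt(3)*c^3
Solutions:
 h(c) = C1 + sqrt(3)*c^4/4 + 2*c^2 + sqrt(3)*c


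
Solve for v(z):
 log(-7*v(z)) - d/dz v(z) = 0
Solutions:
 -Integral(1/(log(-_y) + log(7)), (_y, v(z))) = C1 - z


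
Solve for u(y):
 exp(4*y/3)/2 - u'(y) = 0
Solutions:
 u(y) = C1 + 3*exp(4*y/3)/8


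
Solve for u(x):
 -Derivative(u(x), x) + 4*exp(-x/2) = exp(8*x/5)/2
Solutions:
 u(x) = C1 - 5*exp(8*x/5)/16 - 8*exp(-x/2)


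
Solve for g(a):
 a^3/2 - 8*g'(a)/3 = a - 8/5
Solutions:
 g(a) = C1 + 3*a^4/64 - 3*a^2/16 + 3*a/5


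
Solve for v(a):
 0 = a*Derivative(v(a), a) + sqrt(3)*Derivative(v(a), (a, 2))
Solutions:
 v(a) = C1 + C2*erf(sqrt(2)*3^(3/4)*a/6)


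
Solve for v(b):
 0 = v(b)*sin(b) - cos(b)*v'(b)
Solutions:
 v(b) = C1/cos(b)


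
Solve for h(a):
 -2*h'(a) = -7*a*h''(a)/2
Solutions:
 h(a) = C1 + C2*a^(11/7)


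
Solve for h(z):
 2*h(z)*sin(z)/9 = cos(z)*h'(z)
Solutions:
 h(z) = C1/cos(z)^(2/9)


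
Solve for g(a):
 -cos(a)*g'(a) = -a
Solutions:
 g(a) = C1 + Integral(a/cos(a), a)


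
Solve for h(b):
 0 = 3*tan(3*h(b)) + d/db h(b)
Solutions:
 h(b) = -asin(C1*exp(-9*b))/3 + pi/3
 h(b) = asin(C1*exp(-9*b))/3


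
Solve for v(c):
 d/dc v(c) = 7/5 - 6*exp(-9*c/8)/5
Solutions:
 v(c) = C1 + 7*c/5 + 16*exp(-9*c/8)/15


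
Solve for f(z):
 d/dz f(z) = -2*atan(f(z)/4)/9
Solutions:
 Integral(1/atan(_y/4), (_y, f(z))) = C1 - 2*z/9


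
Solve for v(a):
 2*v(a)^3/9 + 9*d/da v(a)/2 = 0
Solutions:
 v(a) = -9*sqrt(2)*sqrt(-1/(C1 - 4*a))/2
 v(a) = 9*sqrt(2)*sqrt(-1/(C1 - 4*a))/2


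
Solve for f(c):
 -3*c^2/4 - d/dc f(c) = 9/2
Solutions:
 f(c) = C1 - c^3/4 - 9*c/2


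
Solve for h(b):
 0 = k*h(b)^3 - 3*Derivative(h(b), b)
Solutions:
 h(b) = -sqrt(6)*sqrt(-1/(C1 + b*k))/2
 h(b) = sqrt(6)*sqrt(-1/(C1 + b*k))/2


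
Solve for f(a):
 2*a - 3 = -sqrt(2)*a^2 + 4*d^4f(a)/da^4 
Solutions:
 f(a) = C1 + C2*a + C3*a^2 + C4*a^3 + sqrt(2)*a^6/1440 + a^5/240 - a^4/32


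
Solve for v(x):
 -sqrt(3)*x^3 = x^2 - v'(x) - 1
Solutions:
 v(x) = C1 + sqrt(3)*x^4/4 + x^3/3 - x


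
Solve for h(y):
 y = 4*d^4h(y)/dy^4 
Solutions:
 h(y) = C1 + C2*y + C3*y^2 + C4*y^3 + y^5/480


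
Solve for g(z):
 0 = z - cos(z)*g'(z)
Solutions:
 g(z) = C1 + Integral(z/cos(z), z)


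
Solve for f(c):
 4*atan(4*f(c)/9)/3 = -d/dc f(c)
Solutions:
 Integral(1/atan(4*_y/9), (_y, f(c))) = C1 - 4*c/3


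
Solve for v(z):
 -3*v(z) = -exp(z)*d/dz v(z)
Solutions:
 v(z) = C1*exp(-3*exp(-z))


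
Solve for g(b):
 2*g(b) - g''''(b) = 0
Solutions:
 g(b) = C1*exp(-2^(1/4)*b) + C2*exp(2^(1/4)*b) + C3*sin(2^(1/4)*b) + C4*cos(2^(1/4)*b)


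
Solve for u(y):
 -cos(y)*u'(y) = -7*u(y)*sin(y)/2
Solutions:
 u(y) = C1/cos(y)^(7/2)


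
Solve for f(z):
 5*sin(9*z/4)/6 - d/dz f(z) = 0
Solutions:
 f(z) = C1 - 10*cos(9*z/4)/27


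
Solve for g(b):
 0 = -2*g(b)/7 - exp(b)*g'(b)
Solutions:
 g(b) = C1*exp(2*exp(-b)/7)


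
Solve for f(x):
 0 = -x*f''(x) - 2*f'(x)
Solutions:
 f(x) = C1 + C2/x


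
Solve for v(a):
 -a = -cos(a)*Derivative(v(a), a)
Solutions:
 v(a) = C1 + Integral(a/cos(a), a)


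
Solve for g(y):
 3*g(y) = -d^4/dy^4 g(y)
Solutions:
 g(y) = (C1*sin(sqrt(2)*3^(1/4)*y/2) + C2*cos(sqrt(2)*3^(1/4)*y/2))*exp(-sqrt(2)*3^(1/4)*y/2) + (C3*sin(sqrt(2)*3^(1/4)*y/2) + C4*cos(sqrt(2)*3^(1/4)*y/2))*exp(sqrt(2)*3^(1/4)*y/2)


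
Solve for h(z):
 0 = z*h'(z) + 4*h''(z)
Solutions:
 h(z) = C1 + C2*erf(sqrt(2)*z/4)


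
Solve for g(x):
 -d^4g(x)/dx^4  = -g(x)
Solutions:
 g(x) = C1*exp(-x) + C2*exp(x) + C3*sin(x) + C4*cos(x)


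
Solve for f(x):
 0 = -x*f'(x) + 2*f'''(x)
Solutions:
 f(x) = C1 + Integral(C2*airyai(2^(2/3)*x/2) + C3*airybi(2^(2/3)*x/2), x)


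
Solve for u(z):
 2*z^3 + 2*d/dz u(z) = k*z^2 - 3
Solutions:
 u(z) = C1 + k*z^3/6 - z^4/4 - 3*z/2


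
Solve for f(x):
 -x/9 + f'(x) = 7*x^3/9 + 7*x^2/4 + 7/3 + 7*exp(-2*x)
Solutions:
 f(x) = C1 + 7*x^4/36 + 7*x^3/12 + x^2/18 + 7*x/3 - 7*exp(-2*x)/2


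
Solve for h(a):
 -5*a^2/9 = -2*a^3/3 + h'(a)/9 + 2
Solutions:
 h(a) = C1 + 3*a^4/2 - 5*a^3/3 - 18*a


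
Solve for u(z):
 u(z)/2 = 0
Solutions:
 u(z) = 0


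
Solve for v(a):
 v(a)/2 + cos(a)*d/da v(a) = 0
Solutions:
 v(a) = C1*(sin(a) - 1)^(1/4)/(sin(a) + 1)^(1/4)


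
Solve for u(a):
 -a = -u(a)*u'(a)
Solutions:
 u(a) = -sqrt(C1 + a^2)
 u(a) = sqrt(C1 + a^2)


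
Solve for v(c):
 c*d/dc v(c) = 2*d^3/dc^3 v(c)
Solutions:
 v(c) = C1 + Integral(C2*airyai(2^(2/3)*c/2) + C3*airybi(2^(2/3)*c/2), c)


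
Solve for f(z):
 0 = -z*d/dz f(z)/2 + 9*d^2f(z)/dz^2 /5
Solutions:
 f(z) = C1 + C2*erfi(sqrt(5)*z/6)


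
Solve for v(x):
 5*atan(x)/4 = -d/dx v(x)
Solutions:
 v(x) = C1 - 5*x*atan(x)/4 + 5*log(x^2 + 1)/8


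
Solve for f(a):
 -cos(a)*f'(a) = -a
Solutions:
 f(a) = C1 + Integral(a/cos(a), a)


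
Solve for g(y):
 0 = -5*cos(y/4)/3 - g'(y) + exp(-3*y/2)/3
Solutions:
 g(y) = C1 - 20*sin(y/4)/3 - 2*exp(-3*y/2)/9


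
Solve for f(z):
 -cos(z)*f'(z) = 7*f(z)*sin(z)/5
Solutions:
 f(z) = C1*cos(z)^(7/5)


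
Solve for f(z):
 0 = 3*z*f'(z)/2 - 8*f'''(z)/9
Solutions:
 f(z) = C1 + Integral(C2*airyai(3*2^(2/3)*z/4) + C3*airybi(3*2^(2/3)*z/4), z)


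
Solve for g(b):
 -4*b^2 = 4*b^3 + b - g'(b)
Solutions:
 g(b) = C1 + b^4 + 4*b^3/3 + b^2/2


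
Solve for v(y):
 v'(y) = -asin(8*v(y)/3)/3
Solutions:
 Integral(1/asin(8*_y/3), (_y, v(y))) = C1 - y/3


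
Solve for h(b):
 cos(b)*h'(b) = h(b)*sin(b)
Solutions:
 h(b) = C1/cos(b)


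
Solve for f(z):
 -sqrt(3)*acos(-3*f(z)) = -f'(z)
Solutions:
 Integral(1/acos(-3*_y), (_y, f(z))) = C1 + sqrt(3)*z


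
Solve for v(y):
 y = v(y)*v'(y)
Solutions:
 v(y) = -sqrt(C1 + y^2)
 v(y) = sqrt(C1 + y^2)


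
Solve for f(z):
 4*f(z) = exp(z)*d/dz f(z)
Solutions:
 f(z) = C1*exp(-4*exp(-z))


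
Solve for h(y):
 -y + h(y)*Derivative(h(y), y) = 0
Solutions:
 h(y) = -sqrt(C1 + y^2)
 h(y) = sqrt(C1 + y^2)


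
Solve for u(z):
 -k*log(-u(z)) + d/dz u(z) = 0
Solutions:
 -li(-u(z)) = C1 + k*z


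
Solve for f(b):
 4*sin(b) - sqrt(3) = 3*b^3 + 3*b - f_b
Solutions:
 f(b) = C1 + 3*b^4/4 + 3*b^2/2 + sqrt(3)*b + 4*cos(b)


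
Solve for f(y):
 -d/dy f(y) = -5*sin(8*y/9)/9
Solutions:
 f(y) = C1 - 5*cos(8*y/9)/8


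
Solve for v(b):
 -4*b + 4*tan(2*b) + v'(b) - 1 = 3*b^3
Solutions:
 v(b) = C1 + 3*b^4/4 + 2*b^2 + b + 2*log(cos(2*b))


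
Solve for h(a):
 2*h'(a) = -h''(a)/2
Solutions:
 h(a) = C1 + C2*exp(-4*a)


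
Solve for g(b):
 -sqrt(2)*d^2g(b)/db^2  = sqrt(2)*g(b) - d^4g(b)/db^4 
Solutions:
 g(b) = C1*exp(-2^(3/4)*b*sqrt(1 + sqrt(1 + 2*sqrt(2)))/2) + C2*exp(2^(3/4)*b*sqrt(1 + sqrt(1 + 2*sqrt(2)))/2) + C3*sin(2^(3/4)*b*sqrt(-1 + sqrt(1 + 2*sqrt(2)))/2) + C4*cosh(2^(3/4)*b*sqrt(1 - sqrt(1 + 2*sqrt(2)))/2)


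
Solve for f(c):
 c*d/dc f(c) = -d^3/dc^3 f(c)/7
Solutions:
 f(c) = C1 + Integral(C2*airyai(-7^(1/3)*c) + C3*airybi(-7^(1/3)*c), c)


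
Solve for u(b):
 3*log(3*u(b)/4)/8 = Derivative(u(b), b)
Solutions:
 8*Integral(1/(-log(_y) - log(3) + 2*log(2)), (_y, u(b)))/3 = C1 - b


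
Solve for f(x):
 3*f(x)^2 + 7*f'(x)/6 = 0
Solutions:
 f(x) = 7/(C1 + 18*x)


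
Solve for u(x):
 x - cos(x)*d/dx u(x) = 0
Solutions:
 u(x) = C1 + Integral(x/cos(x), x)


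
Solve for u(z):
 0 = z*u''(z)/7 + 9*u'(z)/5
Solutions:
 u(z) = C1 + C2/z^(58/5)


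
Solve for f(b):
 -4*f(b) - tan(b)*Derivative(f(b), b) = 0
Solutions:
 f(b) = C1/sin(b)^4


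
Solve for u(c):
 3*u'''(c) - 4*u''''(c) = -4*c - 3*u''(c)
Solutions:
 u(c) = C1 + C2*c + C3*exp(c*(3 - sqrt(57))/8) + C4*exp(c*(3 + sqrt(57))/8) - 2*c^3/9 + 2*c^2/3


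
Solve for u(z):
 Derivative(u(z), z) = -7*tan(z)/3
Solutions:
 u(z) = C1 + 7*log(cos(z))/3


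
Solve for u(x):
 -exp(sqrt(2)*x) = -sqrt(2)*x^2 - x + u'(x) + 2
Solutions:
 u(x) = C1 + sqrt(2)*x^3/3 + x^2/2 - 2*x - sqrt(2)*exp(sqrt(2)*x)/2


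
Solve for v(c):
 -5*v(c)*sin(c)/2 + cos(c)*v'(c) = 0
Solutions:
 v(c) = C1/cos(c)^(5/2)


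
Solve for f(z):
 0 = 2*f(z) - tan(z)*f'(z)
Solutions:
 f(z) = C1*sin(z)^2


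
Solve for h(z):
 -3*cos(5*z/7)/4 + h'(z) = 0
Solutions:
 h(z) = C1 + 21*sin(5*z/7)/20


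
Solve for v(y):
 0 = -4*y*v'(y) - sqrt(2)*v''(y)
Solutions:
 v(y) = C1 + C2*erf(2^(1/4)*y)


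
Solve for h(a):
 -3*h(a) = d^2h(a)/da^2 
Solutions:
 h(a) = C1*sin(sqrt(3)*a) + C2*cos(sqrt(3)*a)


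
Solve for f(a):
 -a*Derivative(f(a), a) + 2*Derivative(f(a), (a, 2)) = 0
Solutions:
 f(a) = C1 + C2*erfi(a/2)


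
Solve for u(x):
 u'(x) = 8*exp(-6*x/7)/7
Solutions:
 u(x) = C1 - 4*exp(-6*x/7)/3


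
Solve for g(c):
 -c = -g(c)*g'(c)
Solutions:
 g(c) = -sqrt(C1 + c^2)
 g(c) = sqrt(C1 + c^2)


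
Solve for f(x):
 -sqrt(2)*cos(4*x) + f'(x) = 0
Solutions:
 f(x) = C1 + sqrt(2)*sin(4*x)/4


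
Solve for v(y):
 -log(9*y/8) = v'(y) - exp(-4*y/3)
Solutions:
 v(y) = C1 - y*log(y) + y*(-2*log(3) + 1 + 3*log(2)) - 3*exp(-4*y/3)/4


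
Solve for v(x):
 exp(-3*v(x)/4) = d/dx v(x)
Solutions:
 v(x) = 4*log(C1 + 3*x/4)/3
 v(x) = 4*log((-6^(1/3) - 2^(1/3)*3^(5/6)*I)*(C1 + x)^(1/3)/4)
 v(x) = 4*log((-6^(1/3) + 2^(1/3)*3^(5/6)*I)*(C1 + x)^(1/3)/4)


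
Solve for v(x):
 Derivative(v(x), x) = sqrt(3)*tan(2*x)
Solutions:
 v(x) = C1 - sqrt(3)*log(cos(2*x))/2


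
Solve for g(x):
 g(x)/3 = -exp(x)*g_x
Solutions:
 g(x) = C1*exp(exp(-x)/3)


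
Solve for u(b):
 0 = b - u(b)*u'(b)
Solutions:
 u(b) = -sqrt(C1 + b^2)
 u(b) = sqrt(C1 + b^2)


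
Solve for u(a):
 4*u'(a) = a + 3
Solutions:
 u(a) = C1 + a^2/8 + 3*a/4


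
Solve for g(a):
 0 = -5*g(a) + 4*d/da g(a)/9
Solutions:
 g(a) = C1*exp(45*a/4)


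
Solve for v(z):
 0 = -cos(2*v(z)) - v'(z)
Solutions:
 v(z) = -asin((C1 + exp(4*z))/(C1 - exp(4*z)))/2 + pi/2
 v(z) = asin((C1 + exp(4*z))/(C1 - exp(4*z)))/2


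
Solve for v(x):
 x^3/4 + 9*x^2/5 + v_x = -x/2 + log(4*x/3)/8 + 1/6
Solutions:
 v(x) = C1 - x^4/16 - 3*x^3/5 - x^2/4 + x*log(x)/8 - x*log(3)/8 + x/24 + x*log(2)/4


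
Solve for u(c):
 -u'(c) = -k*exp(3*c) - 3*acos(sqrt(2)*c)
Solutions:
 u(c) = C1 + 3*c*acos(sqrt(2)*c) + k*exp(3*c)/3 - 3*sqrt(2)*sqrt(1 - 2*c^2)/2


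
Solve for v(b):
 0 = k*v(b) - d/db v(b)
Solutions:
 v(b) = C1*exp(b*k)


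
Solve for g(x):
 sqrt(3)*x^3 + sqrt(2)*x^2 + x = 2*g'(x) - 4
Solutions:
 g(x) = C1 + sqrt(3)*x^4/8 + sqrt(2)*x^3/6 + x^2/4 + 2*x


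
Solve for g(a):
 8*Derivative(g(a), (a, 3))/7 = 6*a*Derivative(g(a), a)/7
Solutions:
 g(a) = C1 + Integral(C2*airyai(6^(1/3)*a/2) + C3*airybi(6^(1/3)*a/2), a)


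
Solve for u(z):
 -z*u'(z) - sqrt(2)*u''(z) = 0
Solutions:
 u(z) = C1 + C2*erf(2^(1/4)*z/2)


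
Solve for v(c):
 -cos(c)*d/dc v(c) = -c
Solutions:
 v(c) = C1 + Integral(c/cos(c), c)


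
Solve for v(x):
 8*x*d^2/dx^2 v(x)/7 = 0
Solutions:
 v(x) = C1 + C2*x


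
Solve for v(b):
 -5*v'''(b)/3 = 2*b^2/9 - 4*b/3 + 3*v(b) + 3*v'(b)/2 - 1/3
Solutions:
 v(b) = C1*exp(-30^(1/3)*b*(-(30 + sqrt(930))^(1/3) + 30^(1/3)/(30 + sqrt(930))^(1/3))/20)*sin(10^(1/3)*3^(1/6)*b*(3*10^(1/3)/(30 + sqrt(930))^(1/3) + 3^(2/3)*(30 + sqrt(930))^(1/3))/20) + C2*exp(-30^(1/3)*b*(-(30 + sqrt(930))^(1/3) + 30^(1/3)/(30 + sqrt(930))^(1/3))/20)*cos(10^(1/3)*3^(1/6)*b*(3*10^(1/3)/(30 + sqrt(930))^(1/3) + 3^(2/3)*(30 + sqrt(930))^(1/3))/20) + C3*exp(30^(1/3)*b*(-(30 + sqrt(930))^(1/3) + 30^(1/3)/(30 + sqrt(930))^(1/3))/10) - 2*b^2/27 + 14*b/27 - 4/27


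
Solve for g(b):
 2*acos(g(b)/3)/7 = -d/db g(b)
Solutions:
 Integral(1/acos(_y/3), (_y, g(b))) = C1 - 2*b/7


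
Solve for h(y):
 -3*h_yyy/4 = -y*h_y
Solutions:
 h(y) = C1 + Integral(C2*airyai(6^(2/3)*y/3) + C3*airybi(6^(2/3)*y/3), y)


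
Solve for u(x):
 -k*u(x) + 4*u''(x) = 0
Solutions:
 u(x) = C1*exp(-sqrt(k)*x/2) + C2*exp(sqrt(k)*x/2)


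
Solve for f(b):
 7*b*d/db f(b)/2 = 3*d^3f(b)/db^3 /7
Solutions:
 f(b) = C1 + Integral(C2*airyai(42^(2/3)*b/6) + C3*airybi(42^(2/3)*b/6), b)


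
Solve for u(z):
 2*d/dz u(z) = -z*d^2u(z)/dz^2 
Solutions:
 u(z) = C1 + C2/z


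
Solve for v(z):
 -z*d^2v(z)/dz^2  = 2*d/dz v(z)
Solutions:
 v(z) = C1 + C2/z


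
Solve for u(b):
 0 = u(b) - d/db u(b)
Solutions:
 u(b) = C1*exp(b)


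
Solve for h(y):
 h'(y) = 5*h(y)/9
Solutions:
 h(y) = C1*exp(5*y/9)


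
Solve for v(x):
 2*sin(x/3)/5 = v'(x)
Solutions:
 v(x) = C1 - 6*cos(x/3)/5


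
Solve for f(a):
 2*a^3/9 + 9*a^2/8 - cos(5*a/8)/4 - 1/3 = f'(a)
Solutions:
 f(a) = C1 + a^4/18 + 3*a^3/8 - a/3 - 2*sin(5*a/8)/5


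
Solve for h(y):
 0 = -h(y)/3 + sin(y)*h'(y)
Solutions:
 h(y) = C1*(cos(y) - 1)^(1/6)/(cos(y) + 1)^(1/6)


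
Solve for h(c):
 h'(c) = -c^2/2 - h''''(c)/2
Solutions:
 h(c) = C1 + C4*exp(-2^(1/3)*c) - c^3/6 + (C2*sin(2^(1/3)*sqrt(3)*c/2) + C3*cos(2^(1/3)*sqrt(3)*c/2))*exp(2^(1/3)*c/2)


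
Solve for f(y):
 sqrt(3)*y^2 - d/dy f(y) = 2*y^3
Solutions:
 f(y) = C1 - y^4/2 + sqrt(3)*y^3/3


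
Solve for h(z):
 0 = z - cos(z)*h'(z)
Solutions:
 h(z) = C1 + Integral(z/cos(z), z)


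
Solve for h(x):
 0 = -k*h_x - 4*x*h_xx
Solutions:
 h(x) = C1 + x^(1 - re(k)/4)*(C2*sin(log(x)*Abs(im(k))/4) + C3*cos(log(x)*im(k)/4))


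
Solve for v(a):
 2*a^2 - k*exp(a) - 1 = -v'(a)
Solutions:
 v(a) = C1 - 2*a^3/3 + a + k*exp(a)


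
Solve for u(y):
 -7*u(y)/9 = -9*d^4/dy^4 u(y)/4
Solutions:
 u(y) = C1*exp(-sqrt(2)*7^(1/4)*y/3) + C2*exp(sqrt(2)*7^(1/4)*y/3) + C3*sin(sqrt(2)*7^(1/4)*y/3) + C4*cos(sqrt(2)*7^(1/4)*y/3)


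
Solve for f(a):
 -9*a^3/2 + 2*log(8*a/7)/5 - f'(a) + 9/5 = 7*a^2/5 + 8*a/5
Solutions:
 f(a) = C1 - 9*a^4/8 - 7*a^3/15 - 4*a^2/5 + 2*a*log(a)/5 - 2*a*log(7)/5 + 6*a*log(2)/5 + 7*a/5


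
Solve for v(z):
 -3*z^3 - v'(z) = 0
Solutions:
 v(z) = C1 - 3*z^4/4


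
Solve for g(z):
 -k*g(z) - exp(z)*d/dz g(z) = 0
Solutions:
 g(z) = C1*exp(k*exp(-z))


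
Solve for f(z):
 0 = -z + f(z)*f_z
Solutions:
 f(z) = -sqrt(C1 + z^2)
 f(z) = sqrt(C1 + z^2)


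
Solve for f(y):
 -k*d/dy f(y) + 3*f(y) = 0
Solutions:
 f(y) = C1*exp(3*y/k)


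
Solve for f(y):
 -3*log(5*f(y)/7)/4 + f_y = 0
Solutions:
 -4*Integral(1/(log(_y) - log(7) + log(5)), (_y, f(y)))/3 = C1 - y


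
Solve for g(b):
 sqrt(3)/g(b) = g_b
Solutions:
 g(b) = -sqrt(C1 + 2*sqrt(3)*b)
 g(b) = sqrt(C1 + 2*sqrt(3)*b)


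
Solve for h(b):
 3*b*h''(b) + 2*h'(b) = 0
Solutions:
 h(b) = C1 + C2*b^(1/3)


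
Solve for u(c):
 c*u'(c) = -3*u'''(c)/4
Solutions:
 u(c) = C1 + Integral(C2*airyai(-6^(2/3)*c/3) + C3*airybi(-6^(2/3)*c/3), c)


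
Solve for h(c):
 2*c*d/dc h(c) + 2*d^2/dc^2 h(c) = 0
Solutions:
 h(c) = C1 + C2*erf(sqrt(2)*c/2)


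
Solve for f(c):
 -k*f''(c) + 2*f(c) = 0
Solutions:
 f(c) = C1*exp(-sqrt(2)*c*sqrt(1/k)) + C2*exp(sqrt(2)*c*sqrt(1/k))


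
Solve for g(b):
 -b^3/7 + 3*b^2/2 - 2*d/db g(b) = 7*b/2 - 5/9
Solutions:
 g(b) = C1 - b^4/56 + b^3/4 - 7*b^2/8 + 5*b/18


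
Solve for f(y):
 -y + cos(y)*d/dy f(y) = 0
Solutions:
 f(y) = C1 + Integral(y/cos(y), y)


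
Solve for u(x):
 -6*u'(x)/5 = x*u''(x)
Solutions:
 u(x) = C1 + C2/x^(1/5)


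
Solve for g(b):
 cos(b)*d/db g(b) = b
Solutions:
 g(b) = C1 + Integral(b/cos(b), b)


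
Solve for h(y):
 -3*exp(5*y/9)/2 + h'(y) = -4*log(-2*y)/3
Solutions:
 h(y) = C1 - 4*y*log(-y)/3 + 4*y*(1 - log(2))/3 + 27*exp(5*y/9)/10


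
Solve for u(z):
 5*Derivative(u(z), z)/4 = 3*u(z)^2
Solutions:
 u(z) = -5/(C1 + 12*z)


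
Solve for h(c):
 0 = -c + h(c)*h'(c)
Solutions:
 h(c) = -sqrt(C1 + c^2)
 h(c) = sqrt(C1 + c^2)


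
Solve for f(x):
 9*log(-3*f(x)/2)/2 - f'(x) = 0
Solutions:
 -2*Integral(1/(log(-_y) - log(2) + log(3)), (_y, f(x)))/9 = C1 - x


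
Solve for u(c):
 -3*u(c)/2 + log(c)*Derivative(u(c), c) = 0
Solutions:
 u(c) = C1*exp(3*li(c)/2)


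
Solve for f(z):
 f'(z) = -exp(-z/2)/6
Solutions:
 f(z) = C1 + exp(-z/2)/3


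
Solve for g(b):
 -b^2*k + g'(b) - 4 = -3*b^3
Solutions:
 g(b) = C1 - 3*b^4/4 + b^3*k/3 + 4*b


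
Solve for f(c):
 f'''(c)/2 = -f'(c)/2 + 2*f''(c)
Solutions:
 f(c) = C1 + C2*exp(c*(2 - sqrt(3))) + C3*exp(c*(sqrt(3) + 2))


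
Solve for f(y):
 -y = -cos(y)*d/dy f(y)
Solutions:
 f(y) = C1 + Integral(y/cos(y), y)


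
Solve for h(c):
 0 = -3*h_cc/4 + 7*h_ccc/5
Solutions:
 h(c) = C1 + C2*c + C3*exp(15*c/28)


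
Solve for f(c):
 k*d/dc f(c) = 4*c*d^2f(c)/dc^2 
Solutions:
 f(c) = C1 + c^(re(k)/4 + 1)*(C2*sin(log(c)*Abs(im(k))/4) + C3*cos(log(c)*im(k)/4))


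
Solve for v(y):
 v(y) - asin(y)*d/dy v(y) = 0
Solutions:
 v(y) = C1*exp(Integral(1/asin(y), y))


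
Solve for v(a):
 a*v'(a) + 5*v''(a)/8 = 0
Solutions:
 v(a) = C1 + C2*erf(2*sqrt(5)*a/5)


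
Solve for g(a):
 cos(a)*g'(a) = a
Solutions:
 g(a) = C1 + Integral(a/cos(a), a)


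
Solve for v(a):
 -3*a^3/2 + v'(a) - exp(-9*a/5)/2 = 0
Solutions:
 v(a) = C1 + 3*a^4/8 - 5*exp(-9*a/5)/18


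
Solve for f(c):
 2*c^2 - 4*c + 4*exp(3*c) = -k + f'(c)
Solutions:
 f(c) = C1 + 2*c^3/3 - 2*c^2 + c*k + 4*exp(3*c)/3


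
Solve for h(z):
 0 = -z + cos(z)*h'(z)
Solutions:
 h(z) = C1 + Integral(z/cos(z), z)


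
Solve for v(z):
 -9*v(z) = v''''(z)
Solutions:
 v(z) = (C1*sin(sqrt(6)*z/2) + C2*cos(sqrt(6)*z/2))*exp(-sqrt(6)*z/2) + (C3*sin(sqrt(6)*z/2) + C4*cos(sqrt(6)*z/2))*exp(sqrt(6)*z/2)


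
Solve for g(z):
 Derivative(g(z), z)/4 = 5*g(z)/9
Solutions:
 g(z) = C1*exp(20*z/9)


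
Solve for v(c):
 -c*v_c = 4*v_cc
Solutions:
 v(c) = C1 + C2*erf(sqrt(2)*c/4)


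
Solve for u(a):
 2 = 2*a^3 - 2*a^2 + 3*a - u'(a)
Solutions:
 u(a) = C1 + a^4/2 - 2*a^3/3 + 3*a^2/2 - 2*a


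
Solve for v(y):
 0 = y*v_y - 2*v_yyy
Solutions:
 v(y) = C1 + Integral(C2*airyai(2^(2/3)*y/2) + C3*airybi(2^(2/3)*y/2), y)


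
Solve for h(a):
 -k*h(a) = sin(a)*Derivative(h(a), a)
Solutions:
 h(a) = C1*exp(k*(-log(cos(a) - 1) + log(cos(a) + 1))/2)


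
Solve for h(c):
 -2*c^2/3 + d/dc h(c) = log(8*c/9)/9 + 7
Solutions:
 h(c) = C1 + 2*c^3/9 + c*log(c)/9 - 2*c*log(3)/9 + c*log(2)/3 + 62*c/9


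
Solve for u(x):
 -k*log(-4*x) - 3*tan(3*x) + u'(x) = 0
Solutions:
 u(x) = C1 + k*x*(log(-x) - 1) + 2*k*x*log(2) - log(cos(3*x))


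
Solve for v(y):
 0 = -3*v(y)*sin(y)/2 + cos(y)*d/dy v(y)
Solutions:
 v(y) = C1/cos(y)^(3/2)


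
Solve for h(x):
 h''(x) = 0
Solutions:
 h(x) = C1 + C2*x


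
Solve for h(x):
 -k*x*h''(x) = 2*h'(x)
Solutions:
 h(x) = C1 + x^(((re(k) - 2)*re(k) + im(k)^2)/(re(k)^2 + im(k)^2))*(C2*sin(2*log(x)*Abs(im(k))/(re(k)^2 + im(k)^2)) + C3*cos(2*log(x)*im(k)/(re(k)^2 + im(k)^2)))


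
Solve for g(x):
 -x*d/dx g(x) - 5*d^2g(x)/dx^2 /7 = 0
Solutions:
 g(x) = C1 + C2*erf(sqrt(70)*x/10)


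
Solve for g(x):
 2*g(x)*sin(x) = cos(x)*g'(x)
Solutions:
 g(x) = C1/cos(x)^2


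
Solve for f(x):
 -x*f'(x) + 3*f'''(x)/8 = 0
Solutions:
 f(x) = C1 + Integral(C2*airyai(2*3^(2/3)*x/3) + C3*airybi(2*3^(2/3)*x/3), x)


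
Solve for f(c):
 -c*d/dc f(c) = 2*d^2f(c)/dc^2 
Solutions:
 f(c) = C1 + C2*erf(c/2)


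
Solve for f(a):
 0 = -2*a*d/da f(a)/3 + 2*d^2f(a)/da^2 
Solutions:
 f(a) = C1 + C2*erfi(sqrt(6)*a/6)


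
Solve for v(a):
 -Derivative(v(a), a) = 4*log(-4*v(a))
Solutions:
 Integral(1/(log(-_y) + 2*log(2)), (_y, v(a)))/4 = C1 - a


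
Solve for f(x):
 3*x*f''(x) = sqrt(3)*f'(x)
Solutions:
 f(x) = C1 + C2*x^(sqrt(3)/3 + 1)


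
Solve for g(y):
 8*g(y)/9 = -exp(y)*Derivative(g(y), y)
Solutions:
 g(y) = C1*exp(8*exp(-y)/9)


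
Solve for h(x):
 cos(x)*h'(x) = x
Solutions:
 h(x) = C1 + Integral(x/cos(x), x)


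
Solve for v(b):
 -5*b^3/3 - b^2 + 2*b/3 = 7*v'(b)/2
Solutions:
 v(b) = C1 - 5*b^4/42 - 2*b^3/21 + 2*b^2/21


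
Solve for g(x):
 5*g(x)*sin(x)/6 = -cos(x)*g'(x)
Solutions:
 g(x) = C1*cos(x)^(5/6)


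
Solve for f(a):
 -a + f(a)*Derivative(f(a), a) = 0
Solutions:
 f(a) = -sqrt(C1 + a^2)
 f(a) = sqrt(C1 + a^2)


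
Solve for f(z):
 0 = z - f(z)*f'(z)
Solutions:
 f(z) = -sqrt(C1 + z^2)
 f(z) = sqrt(C1 + z^2)


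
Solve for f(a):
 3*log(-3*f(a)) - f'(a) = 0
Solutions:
 -Integral(1/(log(-_y) + log(3)), (_y, f(a)))/3 = C1 - a


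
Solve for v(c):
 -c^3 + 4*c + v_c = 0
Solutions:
 v(c) = C1 + c^4/4 - 2*c^2


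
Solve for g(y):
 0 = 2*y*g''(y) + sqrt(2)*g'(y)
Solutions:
 g(y) = C1 + C2*y^(1 - sqrt(2)/2)


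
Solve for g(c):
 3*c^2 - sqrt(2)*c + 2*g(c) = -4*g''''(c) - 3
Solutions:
 g(c) = -3*c^2/2 + sqrt(2)*c/2 + (C1*sin(2^(1/4)*c/2) + C2*cos(2^(1/4)*c/2))*exp(-2^(1/4)*c/2) + (C3*sin(2^(1/4)*c/2) + C4*cos(2^(1/4)*c/2))*exp(2^(1/4)*c/2) - 3/2


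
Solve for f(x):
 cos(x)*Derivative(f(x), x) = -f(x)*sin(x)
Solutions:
 f(x) = C1*cos(x)


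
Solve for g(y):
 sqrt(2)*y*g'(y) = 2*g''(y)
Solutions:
 g(y) = C1 + C2*erfi(2^(1/4)*y/2)


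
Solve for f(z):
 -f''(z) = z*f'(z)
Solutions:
 f(z) = C1 + C2*erf(sqrt(2)*z/2)


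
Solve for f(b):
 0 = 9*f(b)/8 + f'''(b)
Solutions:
 f(b) = C3*exp(-3^(2/3)*b/2) + (C1*sin(3*3^(1/6)*b/4) + C2*cos(3*3^(1/6)*b/4))*exp(3^(2/3)*b/4)


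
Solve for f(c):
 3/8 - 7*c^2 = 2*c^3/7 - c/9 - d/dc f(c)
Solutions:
 f(c) = C1 + c^4/14 + 7*c^3/3 - c^2/18 - 3*c/8


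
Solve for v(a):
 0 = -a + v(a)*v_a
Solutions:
 v(a) = -sqrt(C1 + a^2)
 v(a) = sqrt(C1 + a^2)


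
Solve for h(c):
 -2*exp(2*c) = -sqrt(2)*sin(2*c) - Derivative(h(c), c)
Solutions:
 h(c) = C1 + exp(2*c) + sqrt(2)*cos(2*c)/2


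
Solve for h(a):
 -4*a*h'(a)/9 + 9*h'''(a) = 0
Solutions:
 h(a) = C1 + Integral(C2*airyai(6^(2/3)*a/9) + C3*airybi(6^(2/3)*a/9), a)


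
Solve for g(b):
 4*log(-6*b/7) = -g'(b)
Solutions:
 g(b) = C1 - 4*b*log(-b) + 4*b*(-log(6) + 1 + log(7))


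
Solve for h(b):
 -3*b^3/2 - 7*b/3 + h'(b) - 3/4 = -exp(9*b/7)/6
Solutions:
 h(b) = C1 + 3*b^4/8 + 7*b^2/6 + 3*b/4 - 7*exp(9*b/7)/54


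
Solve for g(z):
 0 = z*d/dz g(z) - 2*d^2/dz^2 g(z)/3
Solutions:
 g(z) = C1 + C2*erfi(sqrt(3)*z/2)


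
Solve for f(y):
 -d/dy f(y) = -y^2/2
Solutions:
 f(y) = C1 + y^3/6


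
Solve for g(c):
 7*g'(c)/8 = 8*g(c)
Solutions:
 g(c) = C1*exp(64*c/7)


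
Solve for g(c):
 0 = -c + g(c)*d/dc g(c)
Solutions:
 g(c) = -sqrt(C1 + c^2)
 g(c) = sqrt(C1 + c^2)


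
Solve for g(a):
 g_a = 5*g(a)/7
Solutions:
 g(a) = C1*exp(5*a/7)


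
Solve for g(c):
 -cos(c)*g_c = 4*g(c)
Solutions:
 g(c) = C1*(sin(c)^2 - 2*sin(c) + 1)/(sin(c)^2 + 2*sin(c) + 1)
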